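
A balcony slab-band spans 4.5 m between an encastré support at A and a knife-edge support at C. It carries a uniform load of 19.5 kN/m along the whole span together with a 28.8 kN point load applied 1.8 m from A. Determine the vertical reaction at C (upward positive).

R_C = 38.9 kN

Remove the prop at C; the released (primary) structure is a cantilever built in at A.
Downward deflection at the released point C due to the loads:
  UDL 19.5: wL⁴/(8EI) = 999.5/EI
  point load 28.8 at a = 1.8: Pa²(3L − a)/(6EI) = 182/EI
  δ_0 = 1181/EI
Flexibility coefficient — unit upward force at C: δ_{CC} = L³/(3EI) = 30.38/EI.
The prop prevents deflection at C: R_C = δ_0/δ_{CC} = 1181/30.38 = 38.9 kN.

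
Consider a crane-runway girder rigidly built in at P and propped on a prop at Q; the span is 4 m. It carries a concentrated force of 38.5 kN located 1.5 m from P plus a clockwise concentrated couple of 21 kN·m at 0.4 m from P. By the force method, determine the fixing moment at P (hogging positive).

Take the reaction at Q as the redundant and release it; the primary structure is a cantilever fixed at P.
Downward deflection at the released point Q due to the loads:
  point load 38.5 at a = 1.5: Pa²(3L − a)/(6EI) = 151.6/EI
  clockwise couple 21 at a = 0.4: M₀a(2L − a)/(2EI) = 31.92/EI
  δ_0 = 183.5/EI
Flexibility coefficient — unit upward force at Q: δ_{QQ} = L³/(3EI) = 21.33/EI.
Compatibility at Q: δ_0 − R_Q·δ_{QQ} = 0, so R_Q = 183.5/21.33 = 8.602 kN.
Moment equilibrium about P: M_P = Σ(load moments about P) − R_Q·L = 78.75 − 8.602×4 = 44.34 kN·m.

M_P = 44.34 kN·m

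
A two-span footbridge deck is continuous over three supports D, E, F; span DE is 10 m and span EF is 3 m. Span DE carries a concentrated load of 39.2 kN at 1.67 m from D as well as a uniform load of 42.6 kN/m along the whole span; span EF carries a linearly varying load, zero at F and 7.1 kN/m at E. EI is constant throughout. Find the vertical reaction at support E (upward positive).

Release continuity at E by inserting a hinge; the redundant is the internal moment M_E. The primary structure is two simply-supported spans DE and EF.
Rotations at E on the released spans (each span's end-slope, ×1/EI):
  span DE: point load 39.2 at a = 1.67: Pab(L + a)/(6LEI) = 106.1/EI
  span DE: UDL 42.6: wL³/(24EI) = 1775/EI
  span EF: triangular load, peak 7.1: w₀L³/(45EI) = 4.26/EI
  relative rotation θ_0 = (1881 + 4.26)/EI = 1885/EI
A unit hogging moment at E produces rotation L₁/(3EI) + L₂/(3EI) = 4.333/EI.
Slope continuity at E: θ_0 = M_E·4.333/EI, so M_E = 1885/4.333 = 435.1 kN·m (hogging).
Span DE, ΣM about D with M_E applied at E: R_E^{DE}·10 = 2195 + 435.1, so R_E^{DE} = 263.1 kN and R_D = 465.2 − 263.1 = 202.1 kN.
Span EF, ΣM about F: R_E^{EF}·3 = 21.3 + 435.1, so R_E^{EF} = 152.1 kN and R_F = 10.65 − 152.1 = -141.5 kN.
R_E = 263.1 + 152.1 = 415.2 kN.

R_E = 415.2 kN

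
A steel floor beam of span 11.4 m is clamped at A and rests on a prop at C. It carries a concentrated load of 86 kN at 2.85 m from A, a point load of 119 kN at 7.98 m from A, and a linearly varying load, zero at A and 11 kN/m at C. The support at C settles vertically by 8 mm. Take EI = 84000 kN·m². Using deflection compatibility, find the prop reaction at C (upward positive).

Release the roller at C. Primary structure: cantilever fixed at A.
Free-end deflection of the primary structure under the applied loading (downward +):
  point load 86 at a = 2.85: Pa²(3L − a)/(6EI) = 3650/EI
  point load 119 at a = 7.98: Pa²(3L − a)/(6EI) = 33116/EI
  triangular load, peak 11 at the free end: 11w₀L⁴/(120EI) = 17030/EI
  δ_0 = 53796/EI
Flexibility coefficient — unit upward force at C: δ_{CC} = L³/(3EI) = 493.8/EI.
With EI = 84000 kN·m²: δ_0 = 0.64043 m and δ_{CC} = 0.005879 m/kN.
Compatibility — the beam at C must follow the support down by 0.008 m: δ_0 − R_C·δ_{CC} = 0.008, so R_C = (0.64043 − 0.008)/0.005879 = 107.6 kN.

R_C = 107.6 kN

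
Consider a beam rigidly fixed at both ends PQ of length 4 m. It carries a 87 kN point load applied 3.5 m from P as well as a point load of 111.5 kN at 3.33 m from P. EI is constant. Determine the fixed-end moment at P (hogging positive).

M_P = 15.17 kN·m

Take the two fixed-end moments M_P, M_Q as redundants; the released structure is the simple span PQ.
Simple-span end rotations at P and Q under the given loads:
  at P: point load 87 at a = 3.5: Pab(L + b)/(6LEI) = 28.55/EI
  at Q: point load 87 at a = 3.5: Pab(L + a)/(6LEI) = 47.58/EI
  at P: point load 111.5 at a = 3.33: Pab(L + b)/(6LEI) = 48.41/EI
  at Q: point load 111.5 at a = 3.33: Pab(L + a)/(6LEI) = 75.98/EI
  θ_P0 = 76.95/EI,  θ_Q0 = 123.6/EI
Flexibility coefficients: a unit moment at one end gives L/(3EI) there and L/(6EI) at the far end, so f₁₁ = f₂₂ = 1.333/EI and f₁₂ = f₂₁ = 0.6667/EI.
Compatibility — zero rotation at each built-in end:
  1.333 M_P + 0.6667 M_Q = 76.95
  0.6667 M_P + 1.333 M_Q = 123.6
Solving the pair gives M_P = 15.17 kN·m and M_Q = 85.08 kN·m (hogging).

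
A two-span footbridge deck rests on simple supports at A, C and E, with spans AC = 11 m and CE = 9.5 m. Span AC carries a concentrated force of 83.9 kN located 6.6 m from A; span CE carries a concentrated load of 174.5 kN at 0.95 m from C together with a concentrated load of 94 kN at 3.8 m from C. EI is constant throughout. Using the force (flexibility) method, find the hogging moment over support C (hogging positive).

M_C = 240.2 kN·m

Take M_C as the redundant. Released structure: two simple spans AC and CE with a hinge at C.
Rotations at C on the released spans (each span's end-slope, ×1/EI):
  span AC: point load 83.9 at a = 6.6: Pab(L + a)/(6LEI) = 649.7/EI
  span CE: point load 174.5 at a = 0.95: Pab(L + b)/(6LEI) = 448.8/EI
  span CE: point load 94 at a = 3.8: Pab(L + b)/(6LEI) = 542.9/EI
  relative rotation θ_0 = (649.7 + 991.8)/EI = 1642/EI
A unit hogging moment at C produces rotation L₁/(3EI) + L₂/(3EI) = 6.833/EI.
Compatibility: M_C·(L₁+L₂)/(3EI) = θ_0, giving M_C = 240.2 kN·m (hogging).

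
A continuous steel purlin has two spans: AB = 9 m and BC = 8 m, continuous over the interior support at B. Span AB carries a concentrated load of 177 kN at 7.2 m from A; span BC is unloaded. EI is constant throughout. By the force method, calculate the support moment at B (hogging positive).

Release continuity at B by inserting a hinge; the redundant is the internal moment M_B. The primary structure is two simply-supported spans AB and BC.
Discontinuity in slope at B on the released structure — sum the simple-span end rotations:
  span AB: point load 177 at a = 7.2: Pab(L + a)/(6LEI) = 688.2/EI
  relative rotation θ_0 = (688.2 + 0)/EI = 688.2/EI
A unit hogging moment at B produces rotation L₁/(3EI) + L₂/(3EI) = 5.667/EI.
Compatibility: M_B·(L₁+L₂)/(3EI) = θ_0, giving M_B = 121.4 kN·m (hogging).

M_B = 121.4 kN·m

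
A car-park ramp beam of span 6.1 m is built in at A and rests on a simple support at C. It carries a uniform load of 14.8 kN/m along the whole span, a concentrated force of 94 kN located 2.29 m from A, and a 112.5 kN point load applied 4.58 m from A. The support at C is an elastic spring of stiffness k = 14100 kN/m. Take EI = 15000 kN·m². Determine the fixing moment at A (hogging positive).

M_A = 268.6 kN·m

Take the reaction at C as the redundant and release it; the primary structure is a cantilever fixed at A.
Primary-structure tip deflection at C by superposition:
  UDL 14.8: wL⁴/(8EI) = 2561/EI
  point load 94 at a = 2.29: Pa²(3L − a)/(6EI) = 1315/EI
  point load 112.5 at a = 4.58: Pa²(3L − a)/(6EI) = 5396/EI
  δ_0 = 9273/EI
Tip deflection under a unit load at C: L³/(3EI) = 75.66/EI.
With EI = 15000 kN·m²: δ_0 = 0.6182 m and δ_{CC} = 0.005044 m/kN.
Compatibility — the spring shortens by R_C/k under the reaction it provides: δ_0 − R_C·δ_{CC} = R_C/k. With 1/k = 0.000071 m/kN, R_C = δ_0 / (δ_{CC} + 1/k) = 0.6182 / (0.005044 + 0.000071) = 120.9 kN.
Moment equilibrium about A: M_A = Σ(load moments about A) − R_C·L = 1006 − 120.9×6.1 = 268.6 kN·m.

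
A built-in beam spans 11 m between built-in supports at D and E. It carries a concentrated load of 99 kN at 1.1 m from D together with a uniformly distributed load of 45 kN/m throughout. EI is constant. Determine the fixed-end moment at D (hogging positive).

Take the two fixed-end moments M_D, M_E as redundants; the released structure is the simple span DE.
On the primary (simply-supported) span, the end slopes from the loading are:
  at D: point load 99 at a = 1.1: Pab(L + b)/(6LEI) = 341.4/EI
  at E: point load 99 at a = 1.1: Pab(L + a)/(6LEI) = 197.7/EI
  at D: UDL 45: wL³/(24EI) = 2496/EI
  at E: UDL 45: wL³/(24EI) = 2496/EI
  θ_D0 = 2837/EI,  θ_E0 = 2693/EI
Flexibility coefficients: a unit moment at one end gives L/(3EI) there and L/(6EI) at the far end, so f₁₁ = f₂₂ = 3.667/EI and f₁₂ = f₂₁ = 1.833/EI.
Compatibility — zero rotation at each built-in end:
  3.667 M_D + 1.833 M_E = 2837
  1.833 M_D + 3.667 M_E = 2693
Solving the pair gives M_D = 542 kN·m and M_E = 463.6 kN·m (hogging).

M_D = 542 kN·m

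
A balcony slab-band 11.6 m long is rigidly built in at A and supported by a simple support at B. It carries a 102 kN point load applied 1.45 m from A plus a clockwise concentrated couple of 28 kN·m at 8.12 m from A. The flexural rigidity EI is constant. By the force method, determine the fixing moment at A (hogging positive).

M_A = 111.1 kN·m

Choose R_B as the redundant. The primary structure is the cantilever fixed at A.
Deflection at B on the released cantilever, summing each load's contribution:
  point load 102 at a = 1.45: Pa²(3L − a)/(6EI) = 1192/EI
  clockwise couple 28 at a = 8.12: M₀a(2L − a)/(2EI) = 1714/EI
  δ_0 = 2906/EI
Tip deflection under a unit load at B: L³/(3EI) = 520.3/EI.
Compatibility at B: δ_0 − R_B·δ_{BB} = 0, so R_B = 2906/520.3 = 5.586 kN.
Moment equilibrium about A: M_A = Σ(load moments about A) − R_B·L = 175.9 − 5.586×11.6 = 111.1 kN·m.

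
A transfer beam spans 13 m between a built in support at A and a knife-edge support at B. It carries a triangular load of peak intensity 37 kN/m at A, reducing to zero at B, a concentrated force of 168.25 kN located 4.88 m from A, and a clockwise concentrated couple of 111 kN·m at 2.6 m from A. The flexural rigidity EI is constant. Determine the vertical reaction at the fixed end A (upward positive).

R_A = 324.9 kN

Take the reaction at B as the redundant and release it; the primary structure is a cantilever fixed at A.
Free-end deflection of the primary structure under the applied loading (downward +):
  triangular load, peak 37 at the fixed end: w₀L⁴/(30EI) = 35225/EI
  point load 168.25 at a = 4.88: Pa²(3L − a)/(6EI) = 22785/EI
  clockwise couple 111 at a = 2.6: M₀a(2L − a)/(2EI) = 3377/EI
  δ_0 = 61387/EI
Flexibility coefficient — unit upward force at B: δ_{BB} = L³/(3EI) = 732.3/EI.
Compatibility at B: δ_0 − R_B·δ_{BB} = 0, so R_B = 61387/732.3 = 83.82 kN.
Vertical equilibrium: R_A = ΣP − R_B = 408.8 − 83.82 = 324.9 kN.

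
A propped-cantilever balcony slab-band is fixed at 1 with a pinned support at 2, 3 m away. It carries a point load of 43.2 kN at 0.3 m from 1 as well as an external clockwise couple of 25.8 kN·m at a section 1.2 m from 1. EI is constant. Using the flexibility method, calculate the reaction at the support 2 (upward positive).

Release the roller at 2. Primary structure: cantilever fixed at 1.
Free-end deflection of the primary structure under the applied loading (downward +):
  point load 43.2 at a = 0.3: Pa²(3L − a)/(6EI) = 5.638/EI
  clockwise couple 25.8 at a = 1.2: M₀a(2L − a)/(2EI) = 74.3/EI
  δ_0 = 79.94/EI
Flexibility coefficient — unit upward force at 2: δ_{22} = L³/(3EI) = 9/EI.
Compatibility at 2: δ_0 − R_2·δ_{22} = 0, so R_2 = 79.94/9 = 8.882 kN.

R_2 = 8.882 kN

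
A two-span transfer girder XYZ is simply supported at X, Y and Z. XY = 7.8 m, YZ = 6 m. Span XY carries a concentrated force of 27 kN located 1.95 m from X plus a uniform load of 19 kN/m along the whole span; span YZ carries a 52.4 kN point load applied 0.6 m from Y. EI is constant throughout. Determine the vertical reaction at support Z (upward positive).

R_Z = -12.64 kN

Insert a hinge at Y; M_Y is the redundant, and each span becomes simply supported.
Discontinuity in slope at Y on the released structure — sum the simple-span end rotations:
  span XY: point load 27 at a = 1.95: Pab(L + a)/(6LEI) = 64.17/EI
  span XY: UDL 19: wL³/(24EI) = 375.7/EI
  span YZ: point load 52.4 at a = 0.6: Pab(L + b)/(6LEI) = 53.76/EI
  relative rotation θ_0 = (439.9 + 53.76)/EI = 493.6/EI
A unit hogging moment at Y produces rotation L₁/(3EI) + L₂/(3EI) = 4.6/EI.
Slope continuity at Y: θ_0 = M_Y·4.6/EI, so M_Y = 493.6/4.6 = 107.3 kN·m (hogging).
Span YZ, ΣM about Z: R_Y^{YZ}·6 = 283 + 107.3, so R_Y^{YZ} = 65.04 kN and R_Z = 52.4 − 65.04 = -12.64 kN.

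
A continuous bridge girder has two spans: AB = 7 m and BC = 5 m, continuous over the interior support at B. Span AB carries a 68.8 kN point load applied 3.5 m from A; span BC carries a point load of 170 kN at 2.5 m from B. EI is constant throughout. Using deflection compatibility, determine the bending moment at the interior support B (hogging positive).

M_B = 119.1 kN·m

Take M_B as the redundant. Released structure: two simple spans AB and BC with a hinge at B.
Rotations at B on the released spans (each span's end-slope, ×1/EI):
  span AB: point load 68.8 at a = 3.5: Pab(L + a)/(6LEI) = 210.7/EI
  span BC: point load 170 at a = 2.5: Pab(L + b)/(6LEI) = 265.6/EI
  relative rotation θ_0 = (210.7 + 265.6)/EI = 476.3/EI
A unit hogging moment at B produces rotation L₁/(3EI) + L₂/(3EI) = 4/EI.
Slope continuity at B: θ_0 = M_B·4/EI, so M_B = 476.3/4 = 119.1 kN·m (hogging).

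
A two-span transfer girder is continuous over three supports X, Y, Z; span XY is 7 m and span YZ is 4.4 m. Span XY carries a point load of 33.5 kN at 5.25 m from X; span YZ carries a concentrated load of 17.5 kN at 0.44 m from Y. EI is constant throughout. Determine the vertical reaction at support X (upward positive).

Take M_Y as the redundant. Released structure: two simple spans XY and YZ with a hinge at Y.
Rotations at Y on the released spans (each span's end-slope, ×1/EI):
  span XY: point load 33.5 at a = 5.25: Pab(L + a)/(6LEI) = 89.77/EI
  span YZ: point load 17.5 at a = 0.44: Pab(L + b)/(6LEI) = 9.656/EI
  relative rotation θ_0 = (89.77 + 9.656)/EI = 99.43/EI
A unit hogging moment at Y produces rotation L₁/(3EI) + L₂/(3EI) = 3.8/EI.
Slope continuity at Y: θ_0 = M_Y·3.8/EI, so M_Y = 99.43/3.8 = 26.16 kN·m (hogging).
Span XY, ΣM about X with M_Y applied at Y: R_Y^{XY}·7 = 175.9 + 26.16, so R_Y^{XY} = 28.86 kN and R_X = 33.5 − 28.86 = 4.637 kN.

R_X = 4.637 kN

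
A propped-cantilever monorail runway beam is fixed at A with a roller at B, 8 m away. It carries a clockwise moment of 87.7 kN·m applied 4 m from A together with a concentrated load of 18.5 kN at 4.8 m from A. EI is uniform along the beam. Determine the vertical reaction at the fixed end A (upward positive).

Choose R_B as the redundant. The primary structure is the cantilever fixed at A.
Primary-structure tip deflection at B by superposition:
  clockwise couple 87.7 at a = 4: M₀a(2L − a)/(2EI) = 2105/EI
  point load 18.5 at a = 4.8: Pa²(3L − a)/(6EI) = 1364/EI
  δ_0 = 3469/EI
Flexibility coefficient — unit upward force at B: δ_{BB} = L³/(3EI) = 170.7/EI.
Compatibility at B: δ_0 − R_B·δ_{BB} = 0, so R_B = 3469/170.7 = 20.32 kN.
Vertical equilibrium: R_A = ΣP − R_B = 18.5 − 20.32 = -1.825 kN.

R_A = -1.825 kN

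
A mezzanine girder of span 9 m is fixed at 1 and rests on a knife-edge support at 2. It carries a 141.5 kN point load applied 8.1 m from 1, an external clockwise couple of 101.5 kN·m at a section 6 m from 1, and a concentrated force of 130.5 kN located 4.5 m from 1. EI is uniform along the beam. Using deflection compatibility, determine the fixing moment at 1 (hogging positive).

M_1 = 249.4 kN·m

Release the roller at 2. Primary structure: cantilever fixed at 1.
Downward deflection at the released point 2 due to the loads:
  point load 141.5 at a = 8.1: Pa²(3L − a)/(6EI) = 29244/EI
  clockwise couple 101.5 at a = 6: M₀a(2L − a)/(2EI) = 3654/EI
  point load 130.5 at a = 4.5: Pa²(3L − a)/(6EI) = 9910/EI
  δ_0 = 42808/EI
Flexibility coefficient — unit upward force at 2: δ_{22} = L³/(3EI) = 243/EI.
Compatibility at 2: δ_0 − R_2·δ_{22} = 0, so R_2 = 42808/243 = 176.2 kN.
Moment equilibrium about 1: M_1 = Σ(load moments about 1) − R_2·L = 1835 − 176.2×9 = 249.4 kN·m.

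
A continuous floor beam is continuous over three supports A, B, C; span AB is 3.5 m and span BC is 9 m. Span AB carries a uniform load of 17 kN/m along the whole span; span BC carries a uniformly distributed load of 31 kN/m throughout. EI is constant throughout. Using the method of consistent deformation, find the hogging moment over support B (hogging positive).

M_B = 233.3 kN·m

Insert a hinge at B; M_B is the redundant, and each span becomes simply supported.
End slopes at the hinge B, treating each span as simply supported:
  span AB: UDL 17: wL³/(24EI) = 30.37/EI
  span BC: UDL 31: wL³/(24EI) = 941.6/EI
  relative rotation θ_0 = (30.37 + 941.6)/EI = 972/EI
A unit hogging moment at B produces rotation L₁/(3EI) + L₂/(3EI) = 4.167/EI.
Compatibility: M_B·(L₁+L₂)/(3EI) = θ_0, giving M_B = 233.3 kN·m (hogging).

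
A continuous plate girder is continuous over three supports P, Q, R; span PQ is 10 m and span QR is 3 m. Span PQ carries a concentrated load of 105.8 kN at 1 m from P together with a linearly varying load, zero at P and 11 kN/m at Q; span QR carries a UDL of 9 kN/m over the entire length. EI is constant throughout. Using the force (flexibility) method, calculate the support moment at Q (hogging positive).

M_Q = 99.03 kN·m

Release continuity at Q by inserting a hinge; the redundant is the internal moment M_Q. The primary structure is two simply-supported spans PQ and QR.
End slopes at the hinge Q, treating each span as simply supported:
  span PQ: point load 105.8 at a = 1: Pab(L + a)/(6LEI) = 174.6/EI
  span PQ: triangular load, peak 11: w₀L³/(45EI) = 244.4/EI
  span QR: UDL 9: wL³/(24EI) = 10.12/EI
  relative rotation θ_0 = (419 + 10.12)/EI = 429.1/EI
A unit hogging moment at Q produces rotation L₁/(3EI) + L₂/(3EI) = 4.333/EI.
Compatibility: M_Q·(L₁+L₂)/(3EI) = θ_0, giving M_Q = 99.03 kN·m (hogging).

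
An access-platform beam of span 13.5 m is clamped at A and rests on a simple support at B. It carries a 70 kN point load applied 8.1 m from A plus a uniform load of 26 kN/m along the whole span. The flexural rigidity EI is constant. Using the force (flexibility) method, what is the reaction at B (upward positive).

Choose R_B as the redundant. The primary structure is the cantilever fixed at A.
Primary-structure tip deflection at B by superposition:
  point load 70 at a = 8.1: Pa²(3L − a)/(6EI) = 24801/EI
  UDL 26: wL⁴/(8EI) = 107949/EI
  δ_0 = 132750/EI
Flexibility coefficient — unit upward force at B: δ_{BB} = L³/(3EI) = 820.1/EI.
Compatibility at B: δ_0 − R_B·δ_{BB} = 0, so R_B = 132750/820.1 = 161.9 kN.

R_B = 161.9 kN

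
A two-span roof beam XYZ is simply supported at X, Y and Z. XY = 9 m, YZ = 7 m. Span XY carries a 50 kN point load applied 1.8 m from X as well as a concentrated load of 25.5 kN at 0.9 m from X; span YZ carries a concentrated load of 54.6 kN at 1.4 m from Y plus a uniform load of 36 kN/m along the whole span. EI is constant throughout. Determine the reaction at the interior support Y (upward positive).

R_Y = 220.6 kN

Release continuity at Y by inserting a hinge; the redundant is the internal moment M_Y. The primary structure is two simply-supported spans XY and YZ.
End slopes at the hinge Y, treating each span as simply supported:
  span XY: point load 50 at a = 1.8: Pab(L + a)/(6LEI) = 129.6/EI
  span XY: point load 25.5 at a = 0.9: Pab(L + a)/(6LEI) = 34.08/EI
  span YZ: point load 54.6 at a = 1.4: Pab(L + b)/(6LEI) = 128.4/EI
  span YZ: UDL 36: wL³/(24EI) = 514.5/EI
  relative rotation θ_0 = (163.7 + 642.9)/EI = 806.6/EI
A unit hogging moment at Y produces rotation L₁/(3EI) + L₂/(3EI) = 5.333/EI.
Compatibility: M_Y·(L₁+L₂)/(3EI) = θ_0, giving M_Y = 151.2 kN·m (hogging).
Span XY, ΣM about X with M_Y applied at Y: R_Y^{XY}·9 = 113 + 151.2, so R_Y^{XY} = 29.35 kN and R_X = 75.5 − 29.35 = 46.15 kN.
Span YZ, ΣM about Z: R_Y^{YZ}·7 = 1188 + 151.2, so R_Y^{YZ} = 191.3 kN and R_Z = 306.6 − 191.3 = 115.3 kN.
R_Y = 29.35 + 191.3 = 220.6 kN.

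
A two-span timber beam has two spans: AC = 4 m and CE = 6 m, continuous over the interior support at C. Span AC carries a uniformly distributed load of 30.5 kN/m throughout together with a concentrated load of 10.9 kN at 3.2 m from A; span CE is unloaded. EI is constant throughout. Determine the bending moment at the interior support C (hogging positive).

M_C = 26.91 kN·m

Take M_C as the redundant. Released structure: two simple spans AC and CE with a hinge at C.
Rotations at C on the released spans (each span's end-slope, ×1/EI):
  span AC: UDL 30.5: wL³/(24EI) = 81.33/EI
  span AC: point load 10.9 at a = 3.2: Pab(L + a)/(6LEI) = 8.371/EI
  relative rotation θ_0 = (89.7 + 0)/EI = 89.7/EI
A unit hogging moment at C produces rotation L₁/(3EI) + L₂/(3EI) = 3.333/EI.
Compatibility: M_C·(L₁+L₂)/(3EI) = θ_0, giving M_C = 26.91 kN·m (hogging).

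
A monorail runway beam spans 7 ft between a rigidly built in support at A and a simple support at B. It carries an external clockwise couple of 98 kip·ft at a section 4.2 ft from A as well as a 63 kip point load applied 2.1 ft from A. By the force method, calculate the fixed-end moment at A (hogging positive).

Take the reaction at B as the redundant and release it; the primary structure is a cantilever fixed at A.
Deflection at B on the released cantilever, summing each load's contribution:
  clockwise couple 98 at a = 4.2: M₀a(2L − a)/(2EI) = 2017/EI
  point load 63 at a = 2.1: Pa²(3L − a)/(6EI) = 875.2/EI
  δ_0 = 2892/EI
Flexibility coefficient — unit upward force at B: δ_{BB} = L³/(3EI) = 114.3/EI.
Compatibility at B: δ_0 − R_B·δ_{BB} = 0, so R_B = 2892/114.3 = 25.29 kip.
Moment equilibrium about A: M_A = Σ(load moments about A) − R_B·L = 230.3 − 25.29×7 = 53.24 kip·ft.

M_A = 53.24 kip·ft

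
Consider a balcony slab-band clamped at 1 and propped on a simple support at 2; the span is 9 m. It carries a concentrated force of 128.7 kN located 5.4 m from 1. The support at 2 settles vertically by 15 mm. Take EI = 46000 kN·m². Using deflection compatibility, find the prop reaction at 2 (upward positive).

R_2 = 52.76 kN

Release the roller at 2. Primary structure: cantilever fixed at 1.
Downward deflection at the released point 2 due to the loads:
  point load 128.7 at a = 5.4: Pa²(3L − a)/(6EI) = 13510/EI
Tip deflection under a unit load at 2: L³/(3EI) = 243/EI.
With EI = 46000 kN·m²: δ_0 = 0.2937 m and δ_{22} = 0.005283 m/kN.
Compatibility — the beam at 2 must follow the support down by 0.015 m: δ_0 − R_2·δ_{22} = 0.015, so R_2 = (0.2937 − 0.015)/0.005283 = 52.76 kN.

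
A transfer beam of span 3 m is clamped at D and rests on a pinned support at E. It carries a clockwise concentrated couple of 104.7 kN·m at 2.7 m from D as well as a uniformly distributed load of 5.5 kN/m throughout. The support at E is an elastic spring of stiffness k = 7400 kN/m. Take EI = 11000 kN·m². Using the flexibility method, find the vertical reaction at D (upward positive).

R_D = -33.29 kN

Take the reaction at E as the redundant and release it; the primary structure is a cantilever fixed at D.
Free-end deflection of the primary structure under the applied loading (downward +):
  clockwise couple 104.7 at a = 2.7: M₀a(2L − a)/(2EI) = 466.4/EI
  UDL 5.5: wL⁴/(8EI) = 55.69/EI
  δ_0 = 522.1/EI
Tip deflection under a unit load at E: L³/(3EI) = 9/EI.
With EI = 11000 kN·m²: δ_0 = 0.047466 m and δ_{EE} = 0.000818 m/kN.
Compatibility — the spring shortens by R_E/k under the reaction it provides: δ_0 − R_E·δ_{EE} = R_E/k. With 1/k = 0.000135 m/kN, R_E = δ_0 / (δ_{EE} + 1/k) = 0.047466 / (0.000818 + 0.000135) = 49.79 kN.
Vertical equilibrium: R_D = ΣP − R_E = 16.5 − 49.79 = -33.29 kN.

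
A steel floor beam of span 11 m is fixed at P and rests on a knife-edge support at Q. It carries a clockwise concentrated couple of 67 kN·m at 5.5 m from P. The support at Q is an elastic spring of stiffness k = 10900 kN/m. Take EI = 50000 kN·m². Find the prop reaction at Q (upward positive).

R_Q = 6.782 kN

Remove the prop at Q; the released (primary) structure is a cantilever built in at P.
Deflection at Q on the released cantilever, summing each load's contribution:
  clockwise couple 67 at a = 5.5: M₀a(2L − a)/(2EI) = 3040/EI
Flexibility coefficient — unit upward force at Q: δ_{QQ} = L³/(3EI) = 443.7/EI.
With EI = 50000 kN·m²: δ_0 = 0.060803 m and δ_{QQ} = 0.008873 m/kN.
Compatibility — the spring shortens by R_Q/k under the reaction it provides: δ_0 − R_Q·δ_{QQ} = R_Q/k. With 1/k = 0.000092 m/kN, R_Q = δ_0 / (δ_{QQ} + 1/k) = 0.060803 / (0.008873 + 0.000092) = 6.782 kN.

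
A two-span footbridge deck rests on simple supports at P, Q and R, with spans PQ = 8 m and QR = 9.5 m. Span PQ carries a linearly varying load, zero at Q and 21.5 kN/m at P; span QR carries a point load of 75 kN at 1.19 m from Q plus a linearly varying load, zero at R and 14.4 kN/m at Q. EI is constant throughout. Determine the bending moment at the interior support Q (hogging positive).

M_Q = 123.5 kN·m

Release continuity at Q by inserting a hinge; the redundant is the internal moment M_Q. The primary structure is two simply-supported spans PQ and QR.
Rotations at Q on the released spans (each span's end-slope, ×1/EI):
  span PQ: triangular load, peak 21.5: 7w₀L³/(360EI) = 214/EI
  span QR: point load 75 at a = 1.19: Pab(L + b)/(6LEI) = 231.7/EI
  span QR: triangular load, peak 14.4: w₀L³/(45EI) = 274.4/EI
  relative rotation θ_0 = (214 + 506.1)/EI = 720.1/EI
A unit hogging moment at Q produces rotation L₁/(3EI) + L₂/(3EI) = 5.833/EI.
Compatibility: M_Q·(L₁+L₂)/(3EI) = θ_0, giving M_Q = 123.5 kN·m (hogging).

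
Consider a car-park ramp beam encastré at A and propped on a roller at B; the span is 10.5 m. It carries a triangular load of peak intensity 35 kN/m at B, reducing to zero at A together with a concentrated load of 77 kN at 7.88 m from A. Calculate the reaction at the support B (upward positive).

Take the reaction at B as the redundant and release it; the primary structure is a cantilever fixed at A.
Free-end deflection of the primary structure under the applied loading (downward +):
  triangular load, peak 35 at the free end: 11w₀L⁴/(120EI) = 38997/EI
  point load 77 at a = 7.88: Pa²(3L − a)/(6EI) = 18822/EI
  δ_0 = 57820/EI
Tip deflection under a unit load at B: L³/(3EI) = 385.9/EI.
Compatibility at B: δ_0 − R_B·δ_{BB} = 0, so R_B = 57820/385.9 = 149.8 kN.

R_B = 149.8 kN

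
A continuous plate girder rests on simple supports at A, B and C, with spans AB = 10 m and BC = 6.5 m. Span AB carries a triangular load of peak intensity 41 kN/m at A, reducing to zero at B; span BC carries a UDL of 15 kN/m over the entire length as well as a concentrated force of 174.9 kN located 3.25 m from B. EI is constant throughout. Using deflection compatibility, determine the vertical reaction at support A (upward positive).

R_A = 110.7 kN

Insert a hinge at B; M_B is the redundant, and each span becomes simply supported.
Discontinuity in slope at B on the released structure — sum the simple-span end rotations:
  span AB: triangular load, peak 41: 7w₀L³/(360EI) = 797.2/EI
  span BC: UDL 15: wL³/(24EI) = 171.6/EI
  span BC: point load 174.9 at a = 3.25: Pab(L + b)/(6LEI) = 461.8/EI
  relative rotation θ_0 = (797.2 + 633.5)/EI = 1431/EI
A unit hogging moment at B produces rotation L₁/(3EI) + L₂/(3EI) = 5.5/EI.
Compatibility: M_B·(L₁+L₂)/(3EI) = θ_0, giving M_B = 260.1 kN·m (hogging).
Span AB, ΣM about A with M_B applied at B: R_B^{AB}·10 = 683.3 + 260.1, so R_B^{AB} = 94.35 kN and R_A = 205 − 94.35 = 110.7 kN.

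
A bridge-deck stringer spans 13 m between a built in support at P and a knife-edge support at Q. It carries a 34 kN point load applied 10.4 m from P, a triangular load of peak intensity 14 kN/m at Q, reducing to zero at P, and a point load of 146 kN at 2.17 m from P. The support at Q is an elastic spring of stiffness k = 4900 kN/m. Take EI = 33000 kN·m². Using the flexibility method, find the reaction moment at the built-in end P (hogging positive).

Remove the prop at Q; the released (primary) structure is a cantilever built in at P.
Free-end deflection of the primary structure under the applied loading (downward +):
  point load 34 at a = 10.4: Pa²(3L − a)/(6EI) = 17529/EI
  triangular load, peak 14 at the free end: 11w₀L⁴/(120EI) = 36653/EI
  point load 146 at a = 2.17: Pa²(3L − a)/(6EI) = 4220/EI
  δ_0 = 58403/EI
Flexibility coefficient — unit upward force at Q: δ_{QQ} = L³/(3EI) = 732.3/EI.
With EI = 33000 kN·m²: δ_0 = 1.7698 m and δ_{QQ} = 0.022192 m/kN.
Compatibility — the spring shortens by R_Q/k under the reaction it provides: δ_0 − R_Q·δ_{QQ} = R_Q/k. With 1/k = 0.000204 m/kN, R_Q = δ_0 / (δ_{QQ} + 1/k) = 1.7698 / (0.022192 + 0.000204) = 79.02 kN.
Moment equilibrium about P: M_P = Σ(load moments about P) − R_Q·L = 1459 − 79.02×13 = 431.8 kN·m.

M_P = 431.8 kN·m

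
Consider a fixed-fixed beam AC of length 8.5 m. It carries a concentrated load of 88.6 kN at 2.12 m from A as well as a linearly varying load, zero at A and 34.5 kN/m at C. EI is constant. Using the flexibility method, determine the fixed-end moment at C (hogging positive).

M_C = 159.8 kN·m

Release both end moments; the primary structure is a simply-supported span AC with redundants M_A and M_C.
Simple-span end rotations at A and C under the given loads:
  at A: point load 88.6 at a = 2.12: Pab(L + b)/(6LEI) = 349.6/EI
  at C: point load 88.6 at a = 2.12: Pab(L + a)/(6LEI) = 249.5/EI
  at A: triangular load, peak 34.5: 7w₀L³/(360EI) = 412/EI
  at C: triangular load, peak 34.5: w₀L³/(45EI) = 470.8/EI
  θ_A0 = 761.6/EI,  θ_C0 = 720.4/EI
Flexibility coefficients: a unit moment at one end gives L/(3EI) there and L/(6EI) at the far end, so f₁₁ = f₂₂ = 2.833/EI and f₁₂ = f₂₁ = 1.417/EI.
Compatibility — zero rotation at each built-in end:
  2.833 M_A + 1.417 M_C = 761.6
  1.417 M_A + 2.833 M_C = 720.4
Solving the pair gives M_A = 188.9 kN·m and M_C = 159.8 kN·m (hogging).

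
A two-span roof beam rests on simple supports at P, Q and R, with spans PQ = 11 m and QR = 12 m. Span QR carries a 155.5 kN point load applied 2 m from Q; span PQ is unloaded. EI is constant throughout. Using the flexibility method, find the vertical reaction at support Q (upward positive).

R_Q = 151.2 kN

Release continuity at Q by inserting a hinge; the redundant is the internal moment M_Q. The primary structure is two simply-supported spans PQ and QR.
Discontinuity in slope at Q on the released structure — sum the simple-span end rotations:
  span QR: point load 155.5 at a = 2: Pab(L + b)/(6LEI) = 950.3/EI
  relative rotation θ_0 = (0 + 950.3)/EI = 950.3/EI
A unit hogging moment at Q produces rotation L₁/(3EI) + L₂/(3EI) = 7.667/EI.
Slope continuity at Q: θ_0 = M_Q·7.667/EI, so M_Q = 950.3/7.667 = 123.9 kN·m (hogging).
Span PQ, ΣM about P with M_Q applied at Q: R_Q^{PQ}·11 = 0 + 123.9, so R_Q^{PQ} = 11.27 kN and R_P = 0 − 11.27 = -11.27 kN.
Span QR, ΣM about R: R_Q^{QR}·12 = 1555 + 123.9, so R_Q^{QR} = 139.9 kN and R_R = 155.5 − 139.9 = 15.59 kN.
R_Q = 11.27 + 139.9 = 151.2 kN.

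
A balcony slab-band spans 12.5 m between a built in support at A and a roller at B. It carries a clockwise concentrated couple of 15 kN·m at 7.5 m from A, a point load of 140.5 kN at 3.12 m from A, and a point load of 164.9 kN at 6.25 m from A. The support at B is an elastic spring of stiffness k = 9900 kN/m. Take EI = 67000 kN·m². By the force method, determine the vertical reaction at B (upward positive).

Release the roller at B. Primary structure: cantilever fixed at A.
Downward deflection at the released point B due to the loads:
  clockwise couple 15 at a = 7.5: M₀a(2L − a)/(2EI) = 984.4/EI
  point load 140.5 at a = 3.12: Pa²(3L − a)/(6EI) = 7837/EI
  point load 164.9 at a = 6.25: Pa²(3L − a)/(6EI) = 33549/EI
  δ_0 = 42370/EI
Flexibility coefficient — unit upward force at B: δ_{BB} = L³/(3EI) = 651/EI.
With EI = 67000 kN·m²: δ_0 = 0.63239 m and δ_{BB} = 0.009717 m/kN.
Compatibility — the spring shortens by R_B/k under the reaction it provides: δ_0 − R_B·δ_{BB} = R_B/k. With 1/k = 0.000101 m/kN, R_B = δ_0 / (δ_{BB} + 1/k) = 0.63239 / (0.009717 + 0.000101) = 64.41 kN.

R_B = 64.41 kN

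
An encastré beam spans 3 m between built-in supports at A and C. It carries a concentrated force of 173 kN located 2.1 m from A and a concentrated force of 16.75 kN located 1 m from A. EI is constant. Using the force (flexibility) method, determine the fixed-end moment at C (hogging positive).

Release both end moments; the primary structure is a simply-supported span AC with redundants M_A and M_C.
On the primary (simply-supported) span, the end slopes from the loading are:
  at A: point load 173 at a = 2.1: Pab(L + b)/(6LEI) = 70.84/EI
  at C: point load 173 at a = 2.1: Pab(L + a)/(6LEI) = 92.64/EI
  at A: point load 16.75 at a = 1: Pab(L + b)/(6LEI) = 9.306/EI
  at C: point load 16.75 at a = 1: Pab(L + a)/(6LEI) = 7.444/EI
  θ_A0 = 80.15/EI,  θ_C0 = 100.1/EI
Flexibility coefficients: a unit moment at one end gives L/(3EI) there and L/(6EI) at the far end, so f₁₁ = f₂₂ = 1/EI and f₁₂ = f₂₁ = 0.5/EI.
Compatibility — zero rotation at each built-in end:
  1 M_A + 0.5 M_C = 80.15
  0.5 M_A + 1 M_C = 100.1
Solving the pair gives M_A = 40.14 kN·m and M_C = 80.02 kN·m (hogging).

M_C = 80.02 kN·m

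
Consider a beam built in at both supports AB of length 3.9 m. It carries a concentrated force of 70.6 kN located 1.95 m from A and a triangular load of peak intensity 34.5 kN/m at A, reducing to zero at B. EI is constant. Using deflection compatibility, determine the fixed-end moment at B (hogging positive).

M_B = 51.91 kN·m

Release both end moments; the primary structure is a simply-supported span AB with redundants M_A and M_B.
End rotations of the released simple span under the applied load (×1/EI):
  at A: point load 70.6 at a = 1.95: Pab(L + b)/(6LEI) = 67.11/EI
  at B: point load 70.6 at a = 1.95: Pab(L + a)/(6LEI) = 67.11/EI
  at A: triangular load, peak 34.5: w₀L³/(45EI) = 45.48/EI
  at B: triangular load, peak 34.5: 7w₀L³/(360EI) = 39.79/EI
  θ_A0 = 112.6/EI,  θ_B0 = 106.9/EI
Flexibility coefficients: a unit moment at one end gives L/(3EI) there and L/(6EI) at the far end, so f₁₁ = f₂₂ = 1.3/EI and f₁₂ = f₂₁ = 0.65/EI.
Compatibility — zero rotation at each built-in end:
  1.3 M_A + 0.65 M_B = 112.6
  0.65 M_A + 1.3 M_B = 106.9
Solving the pair gives M_A = 60.65 kN·m and M_B = 51.91 kN·m (hogging).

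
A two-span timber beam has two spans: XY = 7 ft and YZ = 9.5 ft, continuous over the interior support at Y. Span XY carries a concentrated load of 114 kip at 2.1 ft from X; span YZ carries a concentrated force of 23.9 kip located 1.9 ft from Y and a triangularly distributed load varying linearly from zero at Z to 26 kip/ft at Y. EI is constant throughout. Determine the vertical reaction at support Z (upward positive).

R_Z = 29.62 kip

Insert a hinge at Y; M_Y is the redundant, and each span becomes simply supported.
End slopes at the hinge Y, treating each span as simply supported:
  span XY: point load 114 at a = 2.1: Pab(L + a)/(6LEI) = 254.2/EI
  span YZ: point load 23.9 at a = 1.9: Pab(L + b)/(6LEI) = 103.5/EI
  span YZ: triangular load, peak 26: w₀L³/(45EI) = 495.4/EI
  relative rotation θ_0 = (254.2 + 598.9)/EI = 853.1/EI
A unit hogging moment at Y produces rotation L₁/(3EI) + L₂/(3EI) = 5.5/EI.
Compatibility: M_Y·(L₁+L₂)/(3EI) = θ_0, giving M_Y = 155.1 kip·ft (hogging).
Span YZ, ΣM about Z: R_Y^{YZ}·9.5 = 963.8 + 155.1, so R_Y^{YZ} = 117.8 kip and R_Z = 147.4 − 117.8 = 29.62 kip.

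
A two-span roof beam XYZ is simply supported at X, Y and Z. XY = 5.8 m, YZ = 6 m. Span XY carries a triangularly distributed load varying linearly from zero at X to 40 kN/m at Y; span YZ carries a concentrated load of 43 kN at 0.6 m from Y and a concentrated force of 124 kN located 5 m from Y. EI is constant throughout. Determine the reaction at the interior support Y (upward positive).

Take M_Y as the redundant. Released structure: two simple spans XY and YZ with a hinge at Y.
Discontinuity in slope at Y on the released structure — sum the simple-span end rotations:
  span XY: triangular load, peak 40: w₀L³/(45EI) = 173.4/EI
  span YZ: point load 43 at a = 0.6: Pab(L + b)/(6LEI) = 44.12/EI
  span YZ: point load 124 at a = 5: Pab(L + b)/(6LEI) = 120.6/EI
  relative rotation θ_0 = (173.4 + 164.7)/EI = 338.1/EI
A unit hogging moment at Y produces rotation L₁/(3EI) + L₂/(3EI) = 3.933/EI.
Compatibility: M_Y·(L₁+L₂)/(3EI) = θ_0, giving M_Y = 85.96 kN·m (hogging).
Span XY, ΣM about X with M_Y applied at Y: R_Y^{XY}·5.8 = 448.5 + 85.96, so R_Y^{XY} = 92.15 kN and R_X = 116 − 92.15 = 23.85 kN.
Span YZ, ΣM about Z: R_Y^{YZ}·6 = 356.2 + 85.96, so R_Y^{YZ} = 73.69 kN and R_Z = 167 − 73.69 = 93.31 kN.
R_Y = 92.15 + 73.69 = 165.8 kN.

R_Y = 165.8 kN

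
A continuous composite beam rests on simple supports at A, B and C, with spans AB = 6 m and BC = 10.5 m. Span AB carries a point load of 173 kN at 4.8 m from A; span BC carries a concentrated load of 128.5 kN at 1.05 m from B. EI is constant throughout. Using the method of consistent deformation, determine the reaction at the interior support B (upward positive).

R_B = 287.5 kN

Take M_B as the redundant. Released structure: two simple spans AB and BC with a hinge at B.
Discontinuity in slope at B on the released structure — sum the simple-span end rotations:
  span AB: point load 173 at a = 4.8: Pab(L + a)/(6LEI) = 298.9/EI
  span BC: point load 128.5 at a = 1.05: Pab(L + b)/(6LEI) = 403.8/EI
  relative rotation θ_0 = (298.9 + 403.8)/EI = 702.7/EI
A unit hogging moment at B produces rotation L₁/(3EI) + L₂/(3EI) = 5.5/EI.
Slope continuity at B: θ_0 = M_B·5.5/EI, so M_B = 702.7/5.5 = 127.8 kN·m (hogging).
Span AB, ΣM about A with M_B applied at B: R_B^{AB}·6 = 830.4 + 127.8, so R_B^{AB} = 159.7 kN and R_A = 173 − 159.7 = 13.31 kN.
Span BC, ΣM about C: R_B^{BC}·10.5 = 1214 + 127.8, so R_B^{BC} = 127.8 kN and R_C = 128.5 − 127.8 = 0.6819 kN.
R_B = 159.7 + 127.8 = 287.5 kN.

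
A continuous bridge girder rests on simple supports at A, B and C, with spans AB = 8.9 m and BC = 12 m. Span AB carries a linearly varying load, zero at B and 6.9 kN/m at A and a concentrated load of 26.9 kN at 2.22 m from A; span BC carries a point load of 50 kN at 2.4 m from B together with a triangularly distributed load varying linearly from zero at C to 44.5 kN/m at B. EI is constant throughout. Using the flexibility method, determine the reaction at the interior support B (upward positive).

Release continuity at B by inserting a hinge; the redundant is the internal moment M_B. The primary structure is two simply-supported spans AB and BC.
Rotations at B on the released spans (each span's end-slope, ×1/EI):
  span AB: triangular load, peak 6.9: 7w₀L³/(360EI) = 94.58/EI
  span AB: point load 26.9 at a = 2.22: Pab(L + a)/(6LEI) = 83.07/EI
  span BC: point load 50 at a = 2.4: Pab(L + b)/(6LEI) = 345.6/EI
  span BC: triangular load, peak 44.5: w₀L³/(45EI) = 1709/EI
  relative rotation θ_0 = (177.7 + 2054)/EI = 2232/EI
A unit hogging moment at B produces rotation L₁/(3EI) + L₂/(3EI) = 6.967/EI.
Slope continuity at B: θ_0 = M_B·6.967/EI, so M_B = 2232/6.967 = 320.4 kN·m (hogging).
Span AB, ΣM about A with M_B applied at B: R_B^{AB}·8.9 = 150.8 + 320.4, so R_B^{AB} = 52.94 kN and R_A = 57.6 − 52.94 = 4.661 kN.
Span BC, ΣM about C: R_B^{BC}·12 = 2616 + 320.4, so R_B^{BC} = 244.7 kN and R_C = 317 − 244.7 = 72.3 kN.
R_B = 52.94 + 244.7 = 297.6 kN.

R_B = 297.6 kN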